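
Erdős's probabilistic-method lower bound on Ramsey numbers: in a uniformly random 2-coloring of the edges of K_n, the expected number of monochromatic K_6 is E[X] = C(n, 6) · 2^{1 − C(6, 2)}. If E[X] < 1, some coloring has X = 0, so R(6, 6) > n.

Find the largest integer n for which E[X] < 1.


We need C(n, 6) · 2^{1 − 15} < 1, i.e. C(n, 6) < 2^{15 − 1} = 16384.
Check values of n near the boundary:
  n = 14: C(14, 6) = 3003; 3003 < 16384? YES
  n = 15: C(15, 6) = 5005; 5005 < 16384? YES
  n = 16: C(16, 6) = 8008; 8008 < 16384? YES
  n = 17: C(17, 6) = 12376; 12376 < 16384? YES
  n = 18: C(18, 6) = 18564; 18564 < 16384? NO
  n = 19: C(19, 6) = 27132; 27132 < 16384? NO
The largest n with C(n, 6) < 16384 is n = 17 (where E[X] = 1547/2048 ≈ 0.7553711). Hence R(6, 6) > 17, i.e. R(6, 6) ≥ 18.

Largest n = 17; hence R(6, 6) > 17.


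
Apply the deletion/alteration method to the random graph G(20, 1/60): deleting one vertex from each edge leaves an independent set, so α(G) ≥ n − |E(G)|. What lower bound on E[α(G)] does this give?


E[|E(G)|] = C(20, 2)·p = 190 · (1/60) = 19/6.
E[α(G)] ≥ n − E[|E(G)|] = 20 − 19/6 = 101/6.
Numerically: ≈ 16.83333.
(This is only a lower bound; the true E[α(G)] may be larger.)

E[α(G)] ≥ 101/6 ≈ 16.83333.


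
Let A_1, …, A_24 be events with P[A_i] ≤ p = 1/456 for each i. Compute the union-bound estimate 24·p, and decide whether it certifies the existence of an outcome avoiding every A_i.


Union bound: P[∪_{i=1}^{24} A_i] ≤ Σ_i P[A_i] ≤ 24·p = 24·(1/456) = 1/19.
Numerically: 1/19 ≈ 0.053.
Is 1/19 < 1? YES.
Since P[∪ A_i] ≤ 1/19 < 1, the complement has P[∩ A_i^c] ≥ 1 − 1/19 = 18/19 > 0, so some outcome avoids every A_i.

24·p = 1/19 ≈ 0.053; existence CERTIFIED by the union bound.


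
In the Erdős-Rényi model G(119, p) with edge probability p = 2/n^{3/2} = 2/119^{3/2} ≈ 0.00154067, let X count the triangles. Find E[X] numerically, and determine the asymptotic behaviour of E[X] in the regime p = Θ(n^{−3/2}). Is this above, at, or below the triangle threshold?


Number of potential triangles: C(119, 3) = 273819.
Each occurs with probability p³ ≈ (0.00154067)³ ≈ 3.65703116e-09.
By linearity: E[X] = C(119, 3)·p³ ≈ 273819 · 3.65703116e-09 ≈ 0.001001.
Since α = 3/2 > 1, p = c/n^{3/2} = o(1/n) is below the triangle threshold p ~ 1/n. Asymptotically E[X] ~ (c³/6)·n^{3(1−α)} = (2³/6)·n^{-1.5} → 0, so by Markov's inequality G has no triangles w.h.p.

E[X] ≈ 0.001001; in regime p = Θ(1/n^{3/2}) E[X] tends to 0 (below the triangle threshold p ~ 1/n).


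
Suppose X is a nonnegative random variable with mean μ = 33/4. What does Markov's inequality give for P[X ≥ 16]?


μ = E[X] = 33/4, a = 16.
Markov: P[X ≥ 16] ≤ μ/a = (33/4)/16 = 33/64.
Numerically: ≈ 0.516.
(Since a = 16 > μ = 8.250, the bound 33/64 is < 1 and informative.)

P[X ≥ 16] ≤ 33/64 ≈ 0.516.


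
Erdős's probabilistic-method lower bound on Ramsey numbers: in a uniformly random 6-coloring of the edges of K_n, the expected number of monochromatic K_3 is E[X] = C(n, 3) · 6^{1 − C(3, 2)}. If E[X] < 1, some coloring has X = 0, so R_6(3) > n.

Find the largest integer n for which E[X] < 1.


We need C(n, 3) · 6^{1 − 3} < 1, i.e. C(n, 3) < 6^{3 − 1} = 36.
Check values of n near the boundary:
  n = 6: C(6, 3) = 20; 20 < 36? YES
  n = 7: C(7, 3) = 35; 35 < 36? YES
  n = 8: C(8, 3) = 56; 56 < 36? NO
  n = 9: C(9, 3) = 84; 84 < 36? NO
  n = 10: C(10, 3) = 120; 120 < 36? NO
The largest n with C(n, 3) < 36 is n = 7 (where E[X] = 35/36 ≈ 0.972222). Hence R_6(3) > 7, i.e. R_6(3) ≥ 8.

Largest n = 7; hence R_6(3) > 7.


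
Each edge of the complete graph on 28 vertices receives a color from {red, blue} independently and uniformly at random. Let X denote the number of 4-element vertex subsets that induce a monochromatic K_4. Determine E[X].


Let X = Σ_S X_S over the C(28, 4) = 20475 subsets S of size 4, where X_S = 1 if the K_4 on S is monochromatic.
For a fixed S, the K_4 on S has C(4, 2) = 6 edges. P[all 6 edges red] = (1/2)^6, and likewise for blue, so P[monochromatic] = 2·(1/2)^6 = 2^{1 − 6} = 1/32.
By linearity of expectation: E[X] = C(28, 4) · 2^{1 − 6} = 20475 · 1/32 = 20475/32.
Numerically: E[X] ≈ 639.8438.

E[X] = C(28,4)·2^(1−C(4,2)) = 20475/32 ≈ 639.8438.


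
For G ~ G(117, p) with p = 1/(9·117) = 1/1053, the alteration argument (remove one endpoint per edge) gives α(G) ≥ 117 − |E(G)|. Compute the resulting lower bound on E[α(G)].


E[|E(G)|] = C(117, 2)·p = 6786 · (1/1053) = 58/9.
E[α(G)] ≥ n − E[|E(G)|] = 117 − 58/9 = 995/9.
Numerically: ≈ 110.5556.
(This is only a lower bound; the true E[α(G)] may be larger.)

E[α(G)] ≥ 995/9 ≈ 110.5556.


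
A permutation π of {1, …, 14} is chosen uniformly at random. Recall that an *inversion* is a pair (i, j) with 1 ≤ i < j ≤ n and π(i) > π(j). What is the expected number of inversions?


Write X = Σ X_I over the C(14, 2) = 91 pairs i < j, with X_I the indicator of one inversion.
There are 91 indicators.
For each fixed pair i < j, the values π(i) and π(j) are two distinct elements of {1, …, 14} in uniformly random order; by symmetry P[π(i) > π(j)] = 1/2.
By linearity: E[X] = 91 · (1/2) = C(14, 2) · (1/2) = 91/2 = 91/2 ≈ 45.50000.

E[X] = 91/2 = 45.50000.


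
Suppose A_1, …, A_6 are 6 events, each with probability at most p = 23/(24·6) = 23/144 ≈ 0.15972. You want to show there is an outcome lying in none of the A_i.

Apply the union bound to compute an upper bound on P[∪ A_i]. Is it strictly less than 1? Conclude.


Union bound: P[∪_{i=1}^{6} A_i] ≤ Σ_i P[A_i] ≤ 6·p = 6·(23/144) = 23/24.
Numerically: 23/24 ≈ 0.95833.
Is 23/24 < 1? YES.
Since P[∪ A_i] ≤ 23/24 < 1, the complement has P[∩ A_i^c] ≥ 1 − 23/24 = 1/24 > 0, so some outcome avoids every A_i.

6·p = 23/24 ≈ 0.95833; existence CERTIFIED by the union bound.


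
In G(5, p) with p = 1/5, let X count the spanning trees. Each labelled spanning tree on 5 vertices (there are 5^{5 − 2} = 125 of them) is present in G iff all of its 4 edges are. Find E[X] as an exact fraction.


K_5 has 5^{5 − 2} = 125 labelled spanning trees.
For each such spanning tree H, let X_H = 1 if all 4 edges of H are present in G. Then P[X_H = 1] = p^{4} = (1/5)^{4} = 1/625.
Summing the indicators: E[X] = Σ_H E[X_H] = 125 · p^{4} = 125 · 1/625 = 1/5.
Numerically: E[X] ≈ 0.2.

E[X] = 125 · (1/5)^{4} = 1/5 ≈ 0.2.


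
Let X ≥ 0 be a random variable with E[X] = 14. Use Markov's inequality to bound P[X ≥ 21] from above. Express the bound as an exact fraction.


μ = E[X] = 14, a = 21.
Markov: P[X ≥ 21] ≤ μ/a = (14)/21 = 2/3.
Numerically: ≈ 0.667.
(Since a = 21 > μ = 14.000, the bound 2/3 is < 1 and informative.)

P[X ≥ 21] ≤ 2/3 ≈ 0.667.


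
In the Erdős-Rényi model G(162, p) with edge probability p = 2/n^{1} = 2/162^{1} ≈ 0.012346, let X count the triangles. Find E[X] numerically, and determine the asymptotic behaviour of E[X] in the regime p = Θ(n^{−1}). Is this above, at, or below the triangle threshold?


Number of potential triangles: C(162, 3) = 695520.
Each occurs with probability p³ ≈ (0.012346)³ ≈ 1.8816764e-06.
By linearity: E[X] = C(162, 3)·p³ ≈ 695520 · 1.8816764e-06 ≈ 1.30874.
Here α = 1, so p = 2/n is exactly at the triangle threshold p ~ 1/n. Asymptotically E[X] → c³/6 = 2³/6 = 4/3 ≈ 1.33333, a bounded constant. In this regime the triangle count is asymptotically Poisson(c³/6).

E[X] ≈ 1.30874; in regime p = Θ(1/n^{1}) E[X] stays bounded (at the triangle threshold p ~ 1/n).


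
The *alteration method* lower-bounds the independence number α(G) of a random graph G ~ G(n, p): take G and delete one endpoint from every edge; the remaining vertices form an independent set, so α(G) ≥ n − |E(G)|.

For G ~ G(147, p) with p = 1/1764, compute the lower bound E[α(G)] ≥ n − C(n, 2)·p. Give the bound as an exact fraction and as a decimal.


E[|E(G)|] = C(147, 2)·p = 10731 · (1/1764) = 73/12.
E[α(G)] ≥ n − E[|E(G)|] = 147 − 73/12 = 1691/12.
Numerically: ≈ 140.9167.
(This is only a lower bound; the true E[α(G)] may be larger.)

E[α(G)] ≥ 1691/12 ≈ 140.9167.


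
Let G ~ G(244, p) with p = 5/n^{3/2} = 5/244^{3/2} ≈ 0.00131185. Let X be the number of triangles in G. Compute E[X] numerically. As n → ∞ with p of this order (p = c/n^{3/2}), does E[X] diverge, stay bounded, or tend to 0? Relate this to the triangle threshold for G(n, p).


Number of potential triangles: C(244, 3) = 2391444.
Each occurs with probability p³ ≈ (0.00131185)³ ≈ 2.25764574e-09.
By linearity: E[X] = C(244, 3)·p³ ≈ 2391444 · 2.25764574e-09 ≈ 0.005399.
Since α = 3/2 > 1, p = c/n^{3/2} = o(1/n) is below the triangle threshold p ~ 1/n. Asymptotically E[X] ~ (c³/6)·n^{3(1−α)} = (5³/6)·n^{-1.5} → 0, so by Markov's inequality G has no triangles w.h.p.

E[X] ≈ 0.005399; in regime p = Θ(1/n^{3/2}) E[X] tends to 0 (below the triangle threshold p ~ 1/n).


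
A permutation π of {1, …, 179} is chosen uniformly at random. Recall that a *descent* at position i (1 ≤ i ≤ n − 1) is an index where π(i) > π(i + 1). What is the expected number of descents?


Write X = Σ X_I over i = 1, …, 178, with X_I the indicator of one descent.
There are 178 indicators.
For each fixed i, the pair (π(i), π(i+1)) is a uniformly random ordered pair of distinct values from {1, …, 179}; by symmetry P[π(i) > π(i+1)] = 1/2.
By linearity: E[X] = 178 · (1/2) = (179 − 1) · (1/2) = 89 ≈ 89.000000.

E[X] = 89 = 89.000000.


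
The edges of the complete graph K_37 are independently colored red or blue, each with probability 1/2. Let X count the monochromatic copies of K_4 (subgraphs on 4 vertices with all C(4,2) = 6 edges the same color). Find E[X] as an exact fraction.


Let X = Σ_S X_S over the C(37, 4) = 66045 subsets S of size 4, where X_S = 1 if the K_4 on S is monochromatic.
For a fixed S, the K_4 on S has C(4, 2) = 6 edges. P[all 6 edges red] = (1/2)^6, and likewise for blue, so P[monochromatic] = 2·(1/2)^6 = 2^{1 − 6} = 1/32.
Summing: E[X] = C(37, 4) · 2^{1 − 6} = 66045 · 1/32 = 66045/32.
Numerically: E[X] ≈ 2063.90625.

E[X] = C(37,4)·2^(1−C(4,2)) = 66045/32 ≈ 2063.90625.


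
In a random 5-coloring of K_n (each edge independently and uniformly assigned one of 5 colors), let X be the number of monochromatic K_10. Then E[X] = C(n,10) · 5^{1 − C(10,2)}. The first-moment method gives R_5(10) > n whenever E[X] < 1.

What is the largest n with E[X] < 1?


We need C(n, 10) · 5^{1 − 45} < 1, i.e. C(n, 10) < 5^{45 − 1} = 5684341886080801486968994140625.
Check values of n near the boundary:
  n = 5386: C(5386, 10) = 5613966214234562222231428510561; 5613966214234562222231428510561 < 5684341886080801486968994140625? YES
  n = 5387: C(5387, 10) = 5624406917627224603154306376491; 5624406917627224603154306376491 < 5684341886080801486968994140625? YES
  n = 5388: C(5388, 10) = 5634865093375880654852250419586; 5634865093375880654852250419586 < 5684341886080801486968994140625? YES
  n = 5389: C(5389, 10) = 5645340767466558997768874792926; 5645340767466558997768874792926 < 5684341886080801486968994140625? YES
  n = 5390: C(5390, 10) = 5655833965919099070255434039753; 5655833965919099070255434039753 < 5684341886080801486968994140625? YES
  n = 5391: C(5391, 10) = 5666344714787188828795213697883; 5666344714787188828795213697883 < 5684341886080801486968994140625? YES
  n = 5392: C(5392, 10) = 5676873040158402483252283957448; 5676873040158402483252283957448 < 5684341886080801486968994140625? YES
  n = 5393: C(5393, 10) = 5687418968154238267170642278008; 5687418968154238267170642278008 < 5684341886080801486968994140625? NO
The largest n with C(n, 10) < 5684341886080801486968994140625 is n = 5392 (where E[X] = 5676873040158402483252283957448/5684341886080801486968994140625 ≈ 0.99869). Hence R_5(10) > 5392, i.e. R_5(10) ≥ 5393.

Largest n = 5392; hence R_5(10) > 5392.


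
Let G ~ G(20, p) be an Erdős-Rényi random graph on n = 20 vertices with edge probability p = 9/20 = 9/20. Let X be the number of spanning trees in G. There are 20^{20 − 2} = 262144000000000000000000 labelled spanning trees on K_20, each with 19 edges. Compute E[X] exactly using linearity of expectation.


K_20 has 20^{20 − 2} = 262144000000000000000000 labelled spanning trees.
For each such spanning tree H, let X_H = 1 if all 19 edges of H are present in G. Then P[X_H = 1] = p^{19} = (9/20)^{19} = 1350851717672992089/5242880000000000000000000.
By linearity: E[X] = Σ_H E[X_H] = 262144000000000000000000 · p^{19} = 262144000000000000000000 · 1350851717672992089/5242880000000000000000000 = 1350851717672992089/20.
Numerically: E[X] ≈ 6.7543e+16.

E[X] = 262144000000000000000000 · (9/20)^{19} = 1350851717672992089/20 ≈ 6.7543e+16.


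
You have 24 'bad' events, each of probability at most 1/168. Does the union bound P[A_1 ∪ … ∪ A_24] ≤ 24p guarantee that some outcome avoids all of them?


Union bound: P[∪_{i=1}^{24} A_i] ≤ Σ_i P[A_i] ≤ 24·p = 24·(1/168) = 1/7.
Numerically: 1/7 ≈ 0.143.
Is 1/7 < 1? YES.
Since P[∪ A_i] ≤ 1/7 < 1, the complement has P[∩ A_i^c] ≥ 1 − 1/7 = 6/7 > 0, so some outcome avoids every A_i.

24·p = 1/7 ≈ 0.143; existence CERTIFIED by the union bound.


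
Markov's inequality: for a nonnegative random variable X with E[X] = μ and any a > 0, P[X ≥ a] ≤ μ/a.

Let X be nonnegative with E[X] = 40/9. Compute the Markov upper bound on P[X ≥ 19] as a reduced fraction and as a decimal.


μ = E[X] = 40/9, a = 19.
Markov: P[X ≥ 19] ≤ μ/a = (40/9)/19 = 40/171.
Numerically: ≈ 0.23392.
(Since a = 19 > μ = 4.44444, the bound 40/171 is < 1 and informative.)

P[X ≥ 19] ≤ 40/171 ≈ 0.23392.


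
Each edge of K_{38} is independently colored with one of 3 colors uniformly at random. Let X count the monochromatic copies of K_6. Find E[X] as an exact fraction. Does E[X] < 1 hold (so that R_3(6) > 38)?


E[X] = C(38, 6) · 3^{1 − 15} = 2760681 · 3^{−14} = 2760681/4782969.
As a reduced fraction: E[X] = 920227/1594323 ≈ 0.57719.
Is E[X] < 1? YES.
Since E[X] < 1, there exists a 3-coloring of K_{38} with no monochromatic K_6; hence R_3(6) > 38.

E[X] = 920227/1594323 ≈ 0.57719; E[X] < 1, so R_3(6) > 38.


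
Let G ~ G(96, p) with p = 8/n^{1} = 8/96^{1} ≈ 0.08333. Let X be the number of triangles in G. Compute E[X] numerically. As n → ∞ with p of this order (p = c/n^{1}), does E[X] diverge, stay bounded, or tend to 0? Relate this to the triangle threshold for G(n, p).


Number of potential triangles: C(96, 3) = 142880.
Each occurs with probability p³ ≈ (0.08333)³ ≈ 5.787037e-04.
By linearity: E[X] = C(96, 3)·p³ ≈ 142880 · 5.787037e-04 ≈ 82.6852.
Here α = 1, so p = 8/n is exactly at the triangle threshold p ~ 1/n. Asymptotically E[X] → c³/6 = 8³/6 = 256/3 ≈ 85.3333, a bounded constant. In this regime the triangle count is asymptotically Poisson(c³/6).

E[X] ≈ 82.6852; in regime p = Θ(1/n^{1}) E[X] stays bounded (at the triangle threshold p ~ 1/n).


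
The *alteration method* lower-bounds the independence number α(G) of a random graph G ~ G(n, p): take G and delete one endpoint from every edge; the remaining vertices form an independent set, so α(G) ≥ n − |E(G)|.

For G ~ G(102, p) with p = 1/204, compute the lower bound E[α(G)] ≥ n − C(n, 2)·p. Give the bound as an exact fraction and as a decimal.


E[|E(G)|] = C(102, 2)·p = 5151 · (1/204) = 101/4.
E[α(G)] ≥ n − E[|E(G)|] = 102 − 101/4 = 307/4.
Numerically: ≈ 76.750.
(This is only a lower bound; the true E[α(G)] may be larger.)

E[α(G)] ≥ 307/4 ≈ 76.750.


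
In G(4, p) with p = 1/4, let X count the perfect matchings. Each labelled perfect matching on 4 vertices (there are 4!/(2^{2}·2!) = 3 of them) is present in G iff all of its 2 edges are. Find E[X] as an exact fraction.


K_4 has 4!/(2^{2}·2!) = 3 labelled perfect matchings.
For each such perfect matching H, let X_H = 1 if all 2 edges of H are present in G. Then P[X_H = 1] = p^{2} = (1/4)^{2} = 1/16.
By linearity of expectation: E[X] = Σ_H E[X_H] = 3 · p^{2} = 3 · 1/16 = 3/16.
Numerically: E[X] ≈ 0.188.

E[X] = 3 · (1/4)^{2} = 3/16 ≈ 0.188.


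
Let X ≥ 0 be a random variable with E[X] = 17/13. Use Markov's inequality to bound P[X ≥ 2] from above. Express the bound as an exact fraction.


μ = E[X] = 17/13, a = 2.
Markov: P[X ≥ 2] ≤ μ/a = (17/13)/2 = 17/26.
Numerically: ≈ 0.653846.
(Since a = 2 > μ = 1.307692, the bound 17/26 is < 1 and informative.)

P[X ≥ 2] ≤ 17/26 ≈ 0.653846.


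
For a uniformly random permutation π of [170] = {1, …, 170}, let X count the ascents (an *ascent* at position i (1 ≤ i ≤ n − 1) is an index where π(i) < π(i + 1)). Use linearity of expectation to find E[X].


Write X = Σ X_I over i = 1, …, 169, with X_I the indicator of one ascent.
There are 169 indicators.
For each fixed i, the pair (π(i), π(i+1)) is a uniformly random ordered pair of distinct values from {1, …, 170}; by symmetry P[π(i) < π(i+1)] = 1/2.
By linearity: E[X] = 169 · (1/2) = (170 − 1) · (1/2) = 169/2 ≈ 84.50000.

E[X] = 169/2 = 84.50000.


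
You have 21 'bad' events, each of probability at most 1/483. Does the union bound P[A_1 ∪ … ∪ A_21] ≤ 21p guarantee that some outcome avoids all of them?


Union bound: P[∪_{i=1}^{21} A_i] ≤ Σ_i P[A_i] ≤ 21·p = 21·(1/483) = 1/23.
Numerically: 1/23 ≈ 0.0435.
Is 1/23 < 1? YES.
Since P[∪ A_i] ≤ 1/23 < 1, the complement has P[∩ A_i^c] ≥ 1 − 1/23 = 22/23 > 0, so some outcome avoids every A_i.

21·p = 1/23 ≈ 0.0435; existence CERTIFIED by the union bound.


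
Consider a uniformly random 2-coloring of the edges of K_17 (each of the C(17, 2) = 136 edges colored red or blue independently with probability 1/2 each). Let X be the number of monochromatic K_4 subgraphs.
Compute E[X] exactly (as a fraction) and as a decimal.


Let X = Σ_S X_S over the C(17, 4) = 2380 subsets S of size 4, where X_S = 1 if the K_4 on S is monochromatic.
For a fixed S, the K_4 on S has C(4, 2) = 6 edges. P[all 6 edges red] = (1/2)^6, and likewise for blue, so P[monochromatic] = 2·(1/2)^6 = 2^{1 − 6} = 1/32.
Summing: E[X] = C(17, 4) · 2^{1 − 6} = 2380 · 1/32 = 595/8.
Numerically: E[X] ≈ 74.3750.

E[X] = C(17,4)·2^(1−C(4,2)) = 595/8 ≈ 74.3750.


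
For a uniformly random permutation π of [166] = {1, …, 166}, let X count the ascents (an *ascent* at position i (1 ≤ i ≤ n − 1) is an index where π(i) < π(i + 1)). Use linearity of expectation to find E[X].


Write X = Σ X_I over i = 1, …, 165, with X_I the indicator of one ascent.
There are 165 indicators.
For each fixed i, the pair (π(i), π(i+1)) is a uniformly random ordered pair of distinct values from {1, …, 166}; by symmetry P[π(i) < π(i+1)] = 1/2.
By linearity: E[X] = 165 · (1/2) = (166 − 1) · (1/2) = 165/2 ≈ 82.500.

E[X] = 165/2 = 82.500.


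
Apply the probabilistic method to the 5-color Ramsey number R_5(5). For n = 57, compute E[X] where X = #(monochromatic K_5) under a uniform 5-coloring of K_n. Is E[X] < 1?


E[X] = C(57, 5) · 5^{1 − 10} = 4187106 · 5^{−9} = 4187106/1953125.
As a reduced fraction: E[X] = 4187106/1953125 ≈ 2.143798.
Is E[X] < 1? NO.
Since E[X] ≥ 1, the first-moment bound is inconclusive at n = 57; it does NOT by itself certify R_5(5) > 57.

E[X] = 4187106/1953125 ≈ 2.143798; E[X] ≥ 1; first-moment method inconclusive here.


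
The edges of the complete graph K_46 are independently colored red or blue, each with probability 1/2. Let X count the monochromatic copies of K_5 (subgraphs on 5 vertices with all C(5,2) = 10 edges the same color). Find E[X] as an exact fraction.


Let X = Σ_S X_S over the C(46, 5) = 1370754 subsets S of size 5, where X_S = 1 if the K_5 on S is monochromatic.
For a fixed S, the K_5 on S has C(5, 2) = 10 edges. P[all 10 edges red] = (1/2)^10, and likewise for blue, so P[monochromatic] = 2·(1/2)^10 = 2^{1 − 10} = 1/512.
Summing: E[X] = C(46, 5) · 2^{1 − 10} = 1370754 · 1/512 = 685377/256.
Numerically: E[X] ≈ 2677.253906.

E[X] = C(46,5)·2^(1−C(5,2)) = 685377/256 ≈ 2677.253906.


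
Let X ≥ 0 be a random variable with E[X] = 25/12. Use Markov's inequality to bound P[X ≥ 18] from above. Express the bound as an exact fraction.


μ = E[X] = 25/12, a = 18.
Markov: P[X ≥ 18] ≤ μ/a = (25/12)/18 = 25/216.
Numerically: ≈ 0.11574.
(Since a = 18 > μ = 2.08333, the bound 25/216 is < 1 and informative.)

P[X ≥ 18] ≤ 25/216 ≈ 0.11574.


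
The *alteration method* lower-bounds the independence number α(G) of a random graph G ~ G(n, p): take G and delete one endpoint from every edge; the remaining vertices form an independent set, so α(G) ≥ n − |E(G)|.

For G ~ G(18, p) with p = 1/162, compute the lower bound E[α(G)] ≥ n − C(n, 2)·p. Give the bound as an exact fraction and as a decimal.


E[|E(G)|] = C(18, 2)·p = 153 · (1/162) = 17/18.
E[α(G)] ≥ n − E[|E(G)|] = 18 − 17/18 = 307/18.
Numerically: ≈ 17.05556.
(This is only a lower bound; the true E[α(G)] may be larger.)

E[α(G)] ≥ 307/18 ≈ 17.05556.


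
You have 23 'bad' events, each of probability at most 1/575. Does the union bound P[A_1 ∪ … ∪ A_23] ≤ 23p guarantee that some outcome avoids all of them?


Union bound: P[∪_{i=1}^{23} A_i] ≤ Σ_i P[A_i] ≤ 23·p = 23·(1/575) = 1/25.
Numerically: 1/25 ≈ 0.040.
Is 1/25 < 1? YES.
Since P[∪ A_i] ≤ 1/25 < 1, the complement has P[∩ A_i^c] ≥ 1 − 1/25 = 24/25 > 0, so some outcome avoids every A_i.

23·p = 1/25 ≈ 0.040; existence CERTIFIED by the union bound.


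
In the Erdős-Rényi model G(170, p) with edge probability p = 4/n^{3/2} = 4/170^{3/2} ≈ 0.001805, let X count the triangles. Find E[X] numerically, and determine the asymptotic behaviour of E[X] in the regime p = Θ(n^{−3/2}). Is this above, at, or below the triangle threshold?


Number of potential triangles: C(170, 3) = 804440.
Each occurs with probability p³ ≈ (0.001805)³ ≈ 5.877056e-09.
By linearity: E[X] = C(170, 3)·p³ ≈ 804440 · 5.877056e-09 ≈ 0.0047.
Since α = 3/2 > 1, p = c/n^{3/2} = o(1/n) is below the triangle threshold p ~ 1/n. Asymptotically E[X] ~ (c³/6)·n^{3(1−α)} = (4³/6)·n^{-1.5} → 0, so by Markov's inequality G has no triangles w.h.p.

E[X] ≈ 0.0047; in regime p = Θ(1/n^{3/2}) E[X] tends to 0 (below the triangle threshold p ~ 1/n).


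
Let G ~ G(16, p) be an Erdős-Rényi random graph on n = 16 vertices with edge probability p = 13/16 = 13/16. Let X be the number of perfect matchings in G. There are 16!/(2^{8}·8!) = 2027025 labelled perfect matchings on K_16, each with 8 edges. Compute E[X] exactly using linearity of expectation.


K_16 has 16!/(2^{8}·8!) = 2027025 labelled perfect matchings.
For each such perfect matching H, let X_H = 1 if all 8 edges of H are present in G. Then P[X_H = 1] = p^{8} = (13/16)^{8} = 815730721/4294967296.
By linearity: E[X] = Σ_H E[X_H] = 2027025 · p^{8} = 2027025 · 815730721/4294967296 = 1653506564735025/4294967296.
Numerically: E[X] ≈ 3.8499e+05.

E[X] = 2027025 · (13/16)^{8} = 1653506564735025/4294967296 ≈ 3.8499e+05.


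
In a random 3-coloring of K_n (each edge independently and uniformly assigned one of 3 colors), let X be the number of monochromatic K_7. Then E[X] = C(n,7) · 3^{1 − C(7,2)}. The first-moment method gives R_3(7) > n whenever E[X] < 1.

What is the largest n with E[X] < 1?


We need C(n, 7) · 3^{1 − 21} < 1, i.e. C(n, 7) < 3^{21 − 1} = 3486784401.
Check values of n near the boundary:
  n = 75: C(75, 7) = 1984829850; 1984829850 < 3486784401? YES
  n = 76: C(76, 7) = 2186189400; 2186189400 < 3486784401? YES
  n = 77: C(77, 7) = 2404808340; 2404808340 < 3486784401? YES
  n = 78: C(78, 7) = 2641902120; 2641902120 < 3486784401? YES
  n = 79: C(79, 7) = 2898753715; 2898753715 < 3486784401? YES
  n = 80: C(80, 7) = 3176716400; 3176716400 < 3486784401? YES
  n = 81: C(81, 7) = 3477216600; 3477216600 < 3486784401? YES
  n = 82: C(82, 7) = 3801756816; 3801756816 < 3486784401? NO
The largest n with C(n, 7) < 3486784401 is n = 81 (where E[X] = 42928600/43046721 ≈ 0.99726). Hence R_3(7) > 81, i.e. R_3(7) ≥ 82.

Largest n = 81; hence R_3(7) > 81.


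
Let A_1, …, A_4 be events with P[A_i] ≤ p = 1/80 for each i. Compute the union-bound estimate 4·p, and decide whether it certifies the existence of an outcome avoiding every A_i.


Union bound: P[∪_{i=1}^{4} A_i] ≤ Σ_i P[A_i] ≤ 4·p = 4·(1/80) = 1/20.
Numerically: 1/20 ≈ 0.0500000.
Is 1/20 < 1? YES.
Since P[∪ A_i] ≤ 1/20 < 1, the complement has P[∩ A_i^c] ≥ 1 − 1/20 = 19/20 > 0, so some outcome avoids every A_i.

4·p = 1/20 ≈ 0.0500000; existence CERTIFIED by the union bound.


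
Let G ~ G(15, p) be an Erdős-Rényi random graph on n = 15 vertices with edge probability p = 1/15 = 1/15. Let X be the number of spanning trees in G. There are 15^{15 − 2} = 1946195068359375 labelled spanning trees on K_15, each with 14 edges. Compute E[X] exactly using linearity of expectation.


K_15 has 15^{15 − 2} = 1946195068359375 labelled spanning trees.
For each such spanning tree H, let X_H = 1 if all 14 edges of H are present in G. Then P[X_H = 1] = p^{14} = (1/15)^{14} = 1/29192926025390625.
By linearity of expectation: E[X] = Σ_H E[X_H] = 1946195068359375 · p^{14} = 1946195068359375 · 1/29192926025390625 = 1/15.
Numerically: E[X] ≈ 0.0667.

E[X] = 1946195068359375 · (1/15)^{14} = 1/15 ≈ 0.0667.


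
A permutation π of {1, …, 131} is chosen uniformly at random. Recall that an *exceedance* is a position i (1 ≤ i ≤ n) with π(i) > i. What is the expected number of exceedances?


Write X = Σ_{i=1}^{131} X_i, where X_i = 1_{π(i) > i}.
For each fixed i, π(i) is uniform over {1, …, 131} (marginal of a uniform permutation), so P[π(i) > i] = (n − i)/n. Summing: Σ_{i=1}^{131} (n − i)/n = (0 + 1 + … + 130)/131 = 131(131 − 1)/(2·131) = (131 − 1)/2.
Hence E[X] = Σ_{i=1}^{131} (131 − i)/131 = 65 ≈ 65.000.

E[X] = 65 = 65.000.


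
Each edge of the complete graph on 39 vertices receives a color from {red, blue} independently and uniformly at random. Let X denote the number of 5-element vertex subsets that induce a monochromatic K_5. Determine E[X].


Let X = Σ_S X_S over the C(39, 5) = 575757 subsets S of size 5, where X_S = 1 if the K_5 on S is monochromatic.
For a fixed S, the K_5 on S has C(5, 2) = 10 edges. P[all 10 edges red] = (1/2)^10, and likewise for blue, so P[monochromatic] = 2·(1/2)^10 = 2^{1 − 10} = 1/512.
By linearity of expectation: E[X] = C(39, 5) · 2^{1 − 10} = 575757 · 1/512 = 575757/512.
Numerically: E[X] ≈ 1124.525.

E[X] = C(39,5)·2^(1−C(5,2)) = 575757/512 ≈ 1124.525.


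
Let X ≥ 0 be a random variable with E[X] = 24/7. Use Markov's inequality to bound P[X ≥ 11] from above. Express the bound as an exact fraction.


μ = E[X] = 24/7, a = 11.
Markov: P[X ≥ 11] ≤ μ/a = (24/7)/11 = 24/77.
Numerically: ≈ 0.3117.
(Since a = 11 > μ = 3.4286, the bound 24/77 is < 1 and informative.)

P[X ≥ 11] ≤ 24/77 ≈ 0.3117.


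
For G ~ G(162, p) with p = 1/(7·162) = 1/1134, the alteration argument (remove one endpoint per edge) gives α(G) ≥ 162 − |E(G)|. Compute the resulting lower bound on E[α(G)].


E[|E(G)|] = C(162, 2)·p = 13041 · (1/1134) = 23/2.
E[α(G)] ≥ n − E[|E(G)|] = 162 − 23/2 = 301/2.
Numerically: ≈ 150.50000.
(This is only a lower bound; the true E[α(G)] may be larger.)

E[α(G)] ≥ 301/2 ≈ 150.50000.


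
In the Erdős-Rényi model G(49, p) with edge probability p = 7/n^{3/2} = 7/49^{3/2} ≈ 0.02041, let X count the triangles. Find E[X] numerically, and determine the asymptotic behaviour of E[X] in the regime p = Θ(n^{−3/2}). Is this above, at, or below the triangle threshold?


Number of potential triangles: C(49, 3) = 18424.
Each occurs with probability p³ ≈ (0.02041)³ ≈ 8.499860e-06.
By linearity: E[X] = C(49, 3)·p³ ≈ 18424 · 8.499860e-06 ≈ 0.1566.
Since α = 3/2 > 1, p = c/n^{3/2} = o(1/n) is below the triangle threshold p ~ 1/n. Asymptotically E[X] ~ (c³/6)·n^{3(1−α)} = (7³/6)·n^{-1.5} → 0, so by Markov's inequality G has no triangles w.h.p.

E[X] ≈ 0.1566; in regime p = Θ(1/n^{3/2}) E[X] tends to 0 (below the triangle threshold p ~ 1/n).


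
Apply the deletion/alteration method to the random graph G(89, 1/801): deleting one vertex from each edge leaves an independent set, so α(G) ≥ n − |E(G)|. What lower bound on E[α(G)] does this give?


E[|E(G)|] = C(89, 2)·p = 3916 · (1/801) = 44/9.
E[α(G)] ≥ n − E[|E(G)|] = 89 − 44/9 = 757/9.
Numerically: ≈ 84.111.
(This is only a lower bound; the true E[α(G)] may be larger.)

E[α(G)] ≥ 757/9 ≈ 84.111.


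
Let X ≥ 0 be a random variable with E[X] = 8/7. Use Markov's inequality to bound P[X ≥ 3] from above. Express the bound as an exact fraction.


μ = E[X] = 8/7, a = 3.
Markov: P[X ≥ 3] ≤ μ/a = (8/7)/3 = 8/21.
Numerically: ≈ 0.3810.
(Since a = 3 > μ = 1.1429, the bound 8/21 is < 1 and informative.)

P[X ≥ 3] ≤ 8/21 ≈ 0.3810.


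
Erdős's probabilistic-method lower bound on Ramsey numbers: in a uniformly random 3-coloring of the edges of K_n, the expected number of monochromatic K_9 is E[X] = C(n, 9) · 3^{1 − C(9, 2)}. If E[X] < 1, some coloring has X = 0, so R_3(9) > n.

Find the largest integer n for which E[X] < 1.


We need C(n, 9) · 3^{1 − 36} < 1, i.e. C(n, 9) < 3^{36 − 1} = 50031545098999707.
Check values of n near the boundary:
  n = 295: C(295, 9) = 41221140106119260; 41221140106119260 < 50031545098999707? YES
  n = 296: C(296, 9) = 42513789098994080; 42513789098994080 < 50031545098999707? YES
  n = 297: C(297, 9) = 43842345008337645; 43842345008337645 < 50031545098999707? YES
  n = 298: C(298, 9) = 45207677551849890; 45207677551849890 < 50031545098999707? YES
  n = 299: C(299, 9) = 46610674441390059; 46610674441390059 < 50031545098999707? YES
  n = 300: C(300, 9) = 48052241692154700; 48052241692154700 < 50031545098999707? YES
  n = 301: C(301, 9) = 49533303936090975; 49533303936090975 < 50031545098999707? YES
  n = 302: C(302, 9) = 51054804739588650; 51054804739588650 < 50031545098999707? NO
  n = 303: C(303, 9) = 52617706925494425; 52617706925494425 < 50031545098999707? NO
The largest n with C(n, 9) < 50031545098999707 is n = 301 (where E[X] = 16511101312030325/16677181699666569 ≈ 0.990041). Hence R_3(9) > 301, i.e. R_3(9) ≥ 302.

Largest n = 301; hence R_3(9) > 301.


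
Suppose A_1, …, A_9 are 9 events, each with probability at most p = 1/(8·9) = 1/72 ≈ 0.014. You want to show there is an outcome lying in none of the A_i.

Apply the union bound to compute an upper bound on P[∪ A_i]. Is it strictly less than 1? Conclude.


Union bound: P[∪_{i=1}^{9} A_i] ≤ Σ_i P[A_i] ≤ 9·p = 9·(1/72) = 1/8.
Numerically: 1/8 ≈ 0.125.
Is 1/8 < 1? YES.
Since P[∪ A_i] ≤ 1/8 < 1, the complement has P[∩ A_i^c] ≥ 1 − 1/8 = 7/8 > 0, so some outcome avoids every A_i.

9·p = 1/8 ≈ 0.125; existence CERTIFIED by the union bound.


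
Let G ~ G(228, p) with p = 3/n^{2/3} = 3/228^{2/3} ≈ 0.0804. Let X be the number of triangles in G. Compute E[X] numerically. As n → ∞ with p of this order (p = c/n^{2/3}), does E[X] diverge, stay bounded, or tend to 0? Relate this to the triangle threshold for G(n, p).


Number of potential triangles: C(228, 3) = 1949476.
Each occurs with probability p³ ≈ (0.0804)³ ≈ 5.19391e-04.
By linearity: E[X] = C(228, 3)·p³ ≈ 1949476 · 5.19391e-04 ≈ 1012.539.
Since α = 2/3 < 1, p = c/n^{2/3} ≫ 1/n is above the triangle threshold p ~ 1/n. Asymptotically E[X] ~ (c³/6)·n^{3(1−α)} = (3³/6)·n^{1} → ∞; triangles are abundant w.h.p.

E[X] ≈ 1012.539; in regime p = Θ(1/n^{2/3}) E[X] diverges (above the triangle threshold p ~ 1/n).


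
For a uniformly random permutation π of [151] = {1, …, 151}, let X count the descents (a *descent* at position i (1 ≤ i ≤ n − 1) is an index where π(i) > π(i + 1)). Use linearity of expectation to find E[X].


Write X = Σ X_I over i = 1, …, 150, with X_I the indicator of one descent.
There are 150 indicators.
For each fixed i, the pair (π(i), π(i+1)) is a uniformly random ordered pair of distinct values from {1, …, 151}; by symmetry P[π(i) > π(i+1)] = 1/2.
By linearity: E[X] = 150 · (1/2) = (151 − 1) · (1/2) = 75 ≈ 75.0000.

E[X] = 75 = 75.0000.


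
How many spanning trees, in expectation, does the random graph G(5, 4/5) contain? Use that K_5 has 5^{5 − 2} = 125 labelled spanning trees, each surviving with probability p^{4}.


K_5 has 5^{5 − 2} = 125 labelled spanning trees.
For each such spanning tree H, let X_H = 1 if all 4 edges of H are present in G. Then P[X_H = 1] = p^{4} = (4/5)^{4} = 256/625.
By linearity of expectation: E[X] = Σ_H E[X_H] = 125 · p^{4} = 125 · 256/625 = 256/5.
Numerically: E[X] ≈ 51.2.

E[X] = 125 · (4/5)^{4} = 256/5 ≈ 51.2.


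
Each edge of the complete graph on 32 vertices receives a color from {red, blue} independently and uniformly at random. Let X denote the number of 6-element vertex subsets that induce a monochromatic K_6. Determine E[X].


Let X = Σ_S X_S over the C(32, 6) = 906192 subsets S of size 6, where X_S = 1 if the K_6 on S is monochromatic.
For a fixed S, the K_6 on S has C(6, 2) = 15 edges. P[all 15 edges red] = (1/2)^15, and likewise for blue, so P[monochromatic] = 2·(1/2)^15 = 2^{1 − 15} = 1/16384.
By linearity: E[X] = C(32, 6) · 2^{1 − 15} = 906192 · 1/16384 = 56637/1024.
Numerically: E[X] ≈ 55.309570.

E[X] = C(32,6)·2^(1−C(6,2)) = 56637/1024 ≈ 55.309570.


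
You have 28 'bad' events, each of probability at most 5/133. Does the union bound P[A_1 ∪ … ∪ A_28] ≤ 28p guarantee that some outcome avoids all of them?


Union bound: P[∪_{i=1}^{28} A_i] ≤ Σ_i P[A_i] ≤ 28·p = 28·(5/133) = 20/19.
Numerically: 20/19 ≈ 1.0526316.
Is 20/19 < 1? NO.
Since the bound 20/19 is ≥ 1, the union bound is uninformative here; it does NOT by itself certify existence.

28·p = 20/19 ≈ 1.0526316; existence NOT certified by the union bound.


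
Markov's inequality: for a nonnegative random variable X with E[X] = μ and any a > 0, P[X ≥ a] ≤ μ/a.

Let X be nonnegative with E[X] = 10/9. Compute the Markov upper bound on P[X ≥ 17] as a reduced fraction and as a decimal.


μ = E[X] = 10/9, a = 17.
Markov: P[X ≥ 17] ≤ μ/a = (10/9)/17 = 10/153.
Numerically: ≈ 0.065.
(Since a = 17 > μ = 1.111, the bound 10/153 is < 1 and informative.)

P[X ≥ 17] ≤ 10/153 ≈ 0.065.


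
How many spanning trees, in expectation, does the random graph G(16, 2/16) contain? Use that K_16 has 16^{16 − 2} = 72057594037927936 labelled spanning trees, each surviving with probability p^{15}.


K_16 has 16^{16 − 2} = 72057594037927936 labelled spanning trees.
For each such spanning tree H, let X_H = 1 if all 15 edges of H are present in G. Then P[X_H = 1] = p^{15} = (1/8)^{15} = 1/35184372088832.
Summing the indicators: E[X] = Σ_H E[X_H] = 72057594037927936 · p^{15} = 72057594037927936 · 1/35184372088832 = 2048.
Numerically: E[X] ≈ 2.05e+03.

E[X] = 72057594037927936 · (1/8)^{15} = 2048 ≈ 2.05e+03.


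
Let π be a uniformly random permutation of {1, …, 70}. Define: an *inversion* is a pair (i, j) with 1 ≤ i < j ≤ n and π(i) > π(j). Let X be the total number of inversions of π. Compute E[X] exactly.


Write X = Σ X_I over the C(70, 2) = 2415 pairs i < j, with X_I the indicator of one inversion.
There are 2415 indicators.
For each fixed pair i < j, the values π(i) and π(j) are two distinct elements of {1, …, 70} in uniformly random order; by symmetry P[π(i) > π(j)] = 1/2.
By linearity: E[X] = 2415 · (1/2) = C(70, 2) · (1/2) = 2415/2 = 2415/2 ≈ 1207.5000.

E[X] = 2415/2 = 1207.5000.


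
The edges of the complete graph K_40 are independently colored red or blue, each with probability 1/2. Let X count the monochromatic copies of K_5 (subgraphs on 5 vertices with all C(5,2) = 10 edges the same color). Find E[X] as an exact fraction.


Let X = Σ_S X_S over the C(40, 5) = 658008 subsets S of size 5, where X_S = 1 if the K_5 on S is monochromatic.
For a fixed S, the K_5 on S has C(5, 2) = 10 edges. P[all 10 edges red] = (1/2)^10, and likewise for blue, so P[monochromatic] = 2·(1/2)^10 = 2^{1 − 10} = 1/512.
By linearity: E[X] = C(40, 5) · 2^{1 − 10} = 658008 · 1/512 = 82251/64.
Numerically: E[X] ≈ 1285.17188.

E[X] = C(40,5)·2^(1−C(5,2)) = 82251/64 ≈ 1285.17188.


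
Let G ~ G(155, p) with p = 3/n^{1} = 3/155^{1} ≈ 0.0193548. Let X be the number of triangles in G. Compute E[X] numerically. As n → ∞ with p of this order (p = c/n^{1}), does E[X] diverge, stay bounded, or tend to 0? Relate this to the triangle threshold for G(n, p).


Number of potential triangles: C(155, 3) = 608685.
Each occurs with probability p³ ≈ (0.0193548)³ ≈ 7.25051190e-06.
By linearity: E[X] = C(155, 3)·p³ ≈ 608685 · 7.25051190e-06 ≈ 4.413278.
Here α = 1, so p = 3/n is exactly at the triangle threshold p ~ 1/n. Asymptotically E[X] → c³/6 = 3³/6 = 9/2 ≈ 4.500000, a bounded constant. In this regime the triangle count is asymptotically Poisson(c³/6).

E[X] ≈ 4.413278; in regime p = Θ(1/n^{1}) E[X] stays bounded (at the triangle threshold p ~ 1/n).


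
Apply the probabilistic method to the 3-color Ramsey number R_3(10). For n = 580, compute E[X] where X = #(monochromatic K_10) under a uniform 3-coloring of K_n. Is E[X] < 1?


E[X] = C(580, 10) · 3^{1 − 45} = 1098085496704252547920 · 3^{−44} = 1098085496704252547920/984770902183611232881.
As a reduced fraction: E[X] = 1098085496704252547920/984770902183611232881 ≈ 1.115067.
Is E[X] < 1? NO.
Since E[X] ≥ 1, the first-moment bound is inconclusive at n = 580; it does NOT by itself certify R_3(10) > 580.

E[X] = 1098085496704252547920/984770902183611232881 ≈ 1.115067; E[X] ≥ 1; first-moment method inconclusive here.


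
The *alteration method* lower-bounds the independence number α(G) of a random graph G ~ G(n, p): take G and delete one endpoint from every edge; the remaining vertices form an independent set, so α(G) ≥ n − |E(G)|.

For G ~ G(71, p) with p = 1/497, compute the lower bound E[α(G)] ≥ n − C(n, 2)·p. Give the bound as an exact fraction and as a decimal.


E[|E(G)|] = C(71, 2)·p = 2485 · (1/497) = 5.
E[α(G)] ≥ n − E[|E(G)|] = 71 − 5 = 66.
Numerically: ≈ 66.000.
(This is only a lower bound; the true E[α(G)] may be larger.)

E[α(G)] ≥ 66 ≈ 66.000.


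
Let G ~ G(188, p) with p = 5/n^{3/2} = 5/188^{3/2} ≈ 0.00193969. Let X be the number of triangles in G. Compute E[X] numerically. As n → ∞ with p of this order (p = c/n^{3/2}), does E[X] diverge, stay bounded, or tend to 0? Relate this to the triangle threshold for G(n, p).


Number of potential triangles: C(188, 3) = 1089836.
Each occurs with probability p³ ≈ (0.00193969)³ ≈ 7.29792997e-09.
By linearity: E[X] = C(188, 3)·p³ ≈ 1089836 · 7.29792997e-09 ≈ 0.007954.
Since α = 3/2 > 1, p = c/n^{3/2} = o(1/n) is below the triangle threshold p ~ 1/n. Asymptotically E[X] ~ (c³/6)·n^{3(1−α)} = (5³/6)·n^{-1.5} → 0, so by Markov's inequality G has no triangles w.h.p.

E[X] ≈ 0.007954; in regime p = Θ(1/n^{3/2}) E[X] tends to 0 (below the triangle threshold p ~ 1/n).


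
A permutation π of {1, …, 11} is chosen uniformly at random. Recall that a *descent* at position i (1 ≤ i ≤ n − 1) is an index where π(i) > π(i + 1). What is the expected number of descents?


Write X = Σ X_I over i = 1, …, 10, with X_I the indicator of one descent.
There are 10 indicators.
For each fixed i, the pair (π(i), π(i+1)) is a uniformly random ordered pair of distinct values from {1, …, 11}; by symmetry P[π(i) > π(i+1)] = 1/2.
By linearity: E[X] = 10 · (1/2) = (11 − 1) · (1/2) = 5 ≈ 5.0000.

E[X] = 5 = 5.0000.


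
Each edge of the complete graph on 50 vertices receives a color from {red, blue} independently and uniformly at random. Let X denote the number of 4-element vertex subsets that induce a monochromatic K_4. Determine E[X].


Let X = Σ_S X_S over the C(50, 4) = 230300 subsets S of size 4, where X_S = 1 if the K_4 on S is monochromatic.
For a fixed S, the K_4 on S has C(4, 2) = 6 edges. P[all 6 edges red] = (1/2)^6, and likewise for blue, so P[monochromatic] = 2·(1/2)^6 = 2^{1 − 6} = 1/32.
By linearity of expectation: E[X] = C(50, 4) · 2^{1 − 6} = 230300 · 1/32 = 57575/8.
Numerically: E[X] ≈ 7196.8750.

E[X] = C(50,4)·2^(1−C(4,2)) = 57575/8 ≈ 7196.8750.
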